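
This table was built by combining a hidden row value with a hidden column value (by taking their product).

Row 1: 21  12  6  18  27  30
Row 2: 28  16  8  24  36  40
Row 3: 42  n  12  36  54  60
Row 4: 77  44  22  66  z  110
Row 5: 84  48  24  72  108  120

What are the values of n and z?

n = 24, z = 99

Each row is a constant multiple of every other row — this is a multiplication table with the headers hidden.
Row 3 is 36/18 = 2/1 times row 1, so its entry in column 2 is 12 × 2/1 = 24.
Row 4 is 66/18 = 11/3 times row 1, so its entry in column 5 is 27 × 11/3 = 99.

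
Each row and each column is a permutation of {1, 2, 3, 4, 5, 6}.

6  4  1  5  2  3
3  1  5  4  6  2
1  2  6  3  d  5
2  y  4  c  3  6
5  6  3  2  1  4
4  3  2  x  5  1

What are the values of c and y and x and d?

For row 6, column 4: row 6 already has {1, 2, 3, 4, 5}; that leaves 6.
Cell (3,5): row 3 already has {1, 2, 3, 5, 6} → 4.
Cell (4,4): column 4 already has {2, 3, 4, 5, 6} → 1.
For row 4, column 2: row 4 already has {1, 2, 3, 4, 6}; that leaves 5.

c = 1, y = 5, x = 6, d = 4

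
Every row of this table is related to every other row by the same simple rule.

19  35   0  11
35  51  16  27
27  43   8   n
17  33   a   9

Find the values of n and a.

The difference between any two rows is the same in every column — this is an addition table with the headers hidden.
Row 3 minus row 1 is 27 − 19 = 8, so its entry in column 4 is 11 + 8 = 19.
Row 4 minus row 1 is 17 − 19 = -2, so its entry in column 3 is 0 + (-2) = -2.

n = 19, a = -2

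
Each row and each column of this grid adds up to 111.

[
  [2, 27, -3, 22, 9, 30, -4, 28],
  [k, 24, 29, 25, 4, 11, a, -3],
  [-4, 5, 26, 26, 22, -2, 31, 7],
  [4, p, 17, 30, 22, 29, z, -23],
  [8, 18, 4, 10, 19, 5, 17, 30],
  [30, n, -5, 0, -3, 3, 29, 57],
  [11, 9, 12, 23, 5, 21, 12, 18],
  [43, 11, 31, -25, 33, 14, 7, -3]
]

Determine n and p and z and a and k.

Row 6 has 30 − 5 + 0 − 3 + 3 + 29 + 57 = 111; the blank must be 111 − 111 = 0.
Column 2 has 27 + 24 + 5 + 18 + 0 + 9 + 11 = 94; the blank must be 111 − 94 = 17.
Row 4 has 4 + 17 + 17 + 30 + 22 + 29 − 23 = 96; the blank must be 111 − 96 = 15.
Column 1 has 2 − 4 + 4 + 8 + 30 + 11 + 43 = 94; the blank must be 111 − 94 = 17.
Row 2 has 17 + 24 + 29 + 25 + 4 + 11 − 3 = 107; the blank must be 111 − 107 = 4.

n = 0, p = 17, z = 15, a = 4, k = 17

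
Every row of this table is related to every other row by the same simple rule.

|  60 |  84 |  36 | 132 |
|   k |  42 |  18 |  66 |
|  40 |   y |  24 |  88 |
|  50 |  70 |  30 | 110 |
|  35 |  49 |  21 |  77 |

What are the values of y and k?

Each row is a constant multiple of every other row — this is a multiplication table with the headers hidden.
Row 3 is 88/132 = 2/3 times row 1, so its entry in column 2 is 84 × 2/3 = 56.
Row 2 is 66/132 = 1/2 times row 1, so its entry in column 1 is 60 × 1/2 = 30.

y = 56, k = 30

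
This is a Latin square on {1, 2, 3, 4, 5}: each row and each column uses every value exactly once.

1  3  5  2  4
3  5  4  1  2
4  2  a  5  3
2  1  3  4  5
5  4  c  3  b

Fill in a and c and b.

a = 1, c = 2, b = 1

For row 5, column 5: column 5 already has {2, 3, 4, 5}; that leaves 1.
At (row 5, col 3): row 5 already has {1, 3, 4, 5}, so the value is 2.
At (row 3, col 3): row 3 already has {2, 3, 4, 5}, so the value is 1.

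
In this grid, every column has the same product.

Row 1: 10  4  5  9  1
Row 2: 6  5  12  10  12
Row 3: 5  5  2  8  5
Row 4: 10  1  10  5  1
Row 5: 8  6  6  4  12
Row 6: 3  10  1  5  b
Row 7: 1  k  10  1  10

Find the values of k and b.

k = 12, b = 10

Columns 3 and 4 each multiply to 72000, so every column has product 72000.
Column 2: 4×5×5×1×6×10 = 6000, so the missing entry is 72000 ÷ 6000 = 12.
Column 5: 1×12×5×1×12×10 = 7200, so the missing entry is 72000 ÷ 7200 = 10.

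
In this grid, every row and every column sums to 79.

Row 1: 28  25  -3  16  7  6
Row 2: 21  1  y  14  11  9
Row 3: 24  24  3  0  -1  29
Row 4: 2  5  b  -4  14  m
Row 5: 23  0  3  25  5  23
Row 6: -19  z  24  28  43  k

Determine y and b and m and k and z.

The known cells in row 2 total 56, leaving 79 − 56 = 23 for the blank.
The known cells in column 2 total 55, leaving 79 − 55 = 24 for the blank.
The known cells in row 6 total 100, leaving 79 − 100 = -21 for the blank.
The known cells in column 3 total 50, leaving 79 − 50 = 29 for the blank.
The known cells in row 4 total 46, leaving 79 − 46 = 33 for the blank.

y = 23, b = 29, m = 33, k = -21, z = 24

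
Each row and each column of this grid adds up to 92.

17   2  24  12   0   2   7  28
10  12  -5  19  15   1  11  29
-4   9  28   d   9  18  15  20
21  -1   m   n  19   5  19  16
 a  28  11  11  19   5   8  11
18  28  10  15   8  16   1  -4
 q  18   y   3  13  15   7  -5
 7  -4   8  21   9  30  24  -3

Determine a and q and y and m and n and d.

a = -1, q = 24, y = 17, m = -1, n = 14, d = -3

The known cells in row 5 total 93, leaving 92 − 93 = -1 for the blank.
The known cells in row 3 total 95, leaving 92 − 95 = -3 for the blank.
The known cells in column 4 total 78, leaving 92 − 78 = 14 for the blank.
The known cells in column 1 total 68, leaving 92 − 68 = 24 for the blank.
The known cells in row 7 total 75, leaving 92 − 75 = 17 for the blank.
The known cells in row 4 total 93, leaving 92 − 93 = -1 for the blank.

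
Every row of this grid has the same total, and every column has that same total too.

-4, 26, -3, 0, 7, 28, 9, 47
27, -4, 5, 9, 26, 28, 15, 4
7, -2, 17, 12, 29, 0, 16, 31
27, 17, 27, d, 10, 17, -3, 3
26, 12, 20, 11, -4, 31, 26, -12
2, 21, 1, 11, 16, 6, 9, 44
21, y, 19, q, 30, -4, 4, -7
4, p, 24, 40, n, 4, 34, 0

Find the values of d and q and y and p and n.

d = 12, q = 15, y = 32, p = 8, n = -4

Rows 1 and 2 both sum to 110, so that's the common total.
Column 5: 7 + 26 + 29 + 10 − 4 + 16 + 30 = 114, so its missing entry is 110 − 114 = -4.
Row 8: 4 + 24 + 40 − 4 + 4 + 34 + 0 = 102, so its missing entry is 110 − 102 = 8.
Column 2: 26 − 4 − 2 + 17 + 12 + 21 + 8 = 78, so its missing entry is 110 − 78 = 32.
Row 4: 27 + 17 + 27 + 10 + 17 − 3 + 3 = 98, so its missing entry is 110 − 98 = 12.
Row 7: 21 + 32 + 19 + 30 − 4 + 4 − 7 = 95, so its missing entry is 110 − 95 = 15.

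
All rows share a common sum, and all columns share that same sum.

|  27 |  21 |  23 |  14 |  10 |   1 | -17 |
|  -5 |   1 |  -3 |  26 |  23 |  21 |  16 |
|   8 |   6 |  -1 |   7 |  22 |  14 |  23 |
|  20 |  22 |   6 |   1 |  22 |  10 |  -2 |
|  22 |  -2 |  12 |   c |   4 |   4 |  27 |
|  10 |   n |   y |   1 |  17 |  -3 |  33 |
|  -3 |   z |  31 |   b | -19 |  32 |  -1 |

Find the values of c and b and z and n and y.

c = 12, b = 18, z = 21, n = 10, y = 11

Rows 1 and 2 both sum to 79, so that's the common total.
Row 5 has 22 − 2 + 12 + 4 + 4 + 27 = 67; the blank must be 79 − 67 = 12.
Column 4 has 14 + 26 + 7 + 1 + 12 + 1 = 61; the blank must be 79 − 61 = 18.
Row 7 has -3 + 31 + 18 − 19 + 32 − 1 = 58; the blank must be 79 − 58 = 21.
Column 2 has 21 + 1 + 6 + 22 − 2 + 21 = 69; the blank must be 79 − 69 = 10.
Row 6 has 10 + 10 + 1 + 17 − 3 + 33 = 68; the blank must be 79 − 68 = 11.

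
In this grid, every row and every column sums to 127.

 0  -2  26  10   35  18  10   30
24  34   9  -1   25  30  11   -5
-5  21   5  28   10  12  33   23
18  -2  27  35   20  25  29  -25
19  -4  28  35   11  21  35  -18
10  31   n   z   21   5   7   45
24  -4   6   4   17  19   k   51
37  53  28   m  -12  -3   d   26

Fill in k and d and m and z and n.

k = 10, d = -8, m = 6, z = 10, n = -2

Row 7 has 24 − 4 + 6 + 4 + 17 + 19 + 51 = 117; the blank must be 127 − 117 = 10.
Column 7 has 10 + 11 + 33 + 29 + 35 + 7 + 10 = 135; the blank must be 127 − 135 = -8.
Row 8 has 37 + 53 + 28 − 12 − 3 − 8 + 26 = 121; the blank must be 127 − 121 = 6.
Column 4 has 10 − 1 + 28 + 35 + 35 + 4 + 6 = 117; the blank must be 127 − 117 = 10.
Row 6 has 10 + 31 + 10 + 21 + 5 + 7 + 45 = 129; the blank must be 127 − 129 = -2.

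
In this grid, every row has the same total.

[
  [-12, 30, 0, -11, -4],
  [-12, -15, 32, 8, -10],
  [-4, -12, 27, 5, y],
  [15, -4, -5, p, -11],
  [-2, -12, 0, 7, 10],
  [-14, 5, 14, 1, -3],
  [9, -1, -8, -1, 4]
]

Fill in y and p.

Rows 1 and 2 both add up to 3, so every row sums to 3.
Row 3: -4 − 12 + 27 + 5 = 16, so the missing entry is 3 − 16 = -13.
Row 4: 15 − 4 − 5 − 11 = -5, so the missing entry is 3 − (-5) = 8.

y = -13, p = 8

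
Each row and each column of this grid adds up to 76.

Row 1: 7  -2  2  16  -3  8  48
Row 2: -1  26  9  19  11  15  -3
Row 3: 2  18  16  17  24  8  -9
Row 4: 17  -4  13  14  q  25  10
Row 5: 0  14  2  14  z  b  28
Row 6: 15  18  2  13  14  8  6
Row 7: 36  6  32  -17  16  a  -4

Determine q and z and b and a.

Row 4 has 17 − 4 + 13 + 14 + 25 + 10 = 75; the blank must be 76 − 75 = 1.
Column 5 has -3 + 11 + 24 + 1 + 14 + 16 = 63; the blank must be 76 − 63 = 13.
Row 5 has 0 + 14 + 2 + 14 + 13 + 28 = 71; the blank must be 76 − 71 = 5.
Row 7 has 36 + 6 + 32 − 17 + 16 − 4 = 69; the blank must be 76 − 69 = 7.

q = 1, z = 13, b = 5, a = 7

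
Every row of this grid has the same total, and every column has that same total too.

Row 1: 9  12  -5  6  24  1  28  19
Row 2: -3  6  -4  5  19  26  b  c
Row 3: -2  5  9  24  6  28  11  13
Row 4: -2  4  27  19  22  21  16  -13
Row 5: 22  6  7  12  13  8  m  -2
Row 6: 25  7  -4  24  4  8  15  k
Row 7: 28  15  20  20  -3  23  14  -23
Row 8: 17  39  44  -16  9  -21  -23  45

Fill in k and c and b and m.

Rows 1 and 3 both sum to 94, so that's the common total.
Row 5 has 22 + 6 + 7 + 12 + 13 + 8 − 2 = 66; the blank must be 94 − 66 = 28.
Column 7 has 28 + 11 + 16 + 28 + 15 + 14 − 23 = 89; the blank must be 94 − 89 = 5.
Row 2 has -3 + 6 − 4 + 5 + 19 + 26 + 5 = 54; the blank must be 94 − 54 = 40.
Row 6 has 25 + 7 − 4 + 24 + 4 + 8 + 15 = 79; the blank must be 94 − 79 = 15.

k = 15, c = 40, b = 5, m = 28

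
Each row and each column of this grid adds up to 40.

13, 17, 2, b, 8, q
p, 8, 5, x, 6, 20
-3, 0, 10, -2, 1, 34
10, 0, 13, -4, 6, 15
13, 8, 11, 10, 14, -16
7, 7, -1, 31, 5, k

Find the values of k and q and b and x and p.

Row 6 has 7 + 7 − 1 + 31 + 5 = 49; the blank must be 40 − 49 = -9.
Column 6 has 20 + 34 + 15 − 16 − 9 = 44; the blank must be 40 − 44 = -4.
Row 1 has 13 + 17 + 2 + 8 − 4 = 36; the blank must be 40 − 36 = 4.
Column 1 has 13 − 3 + 10 + 13 + 7 = 40; the blank must be 40 − 40 = 0.
Row 2 has 0 + 8 + 5 + 6 + 20 = 39; the blank must be 40 − 39 = 1.

k = -9, q = -4, b = 4, x = 1, p = 0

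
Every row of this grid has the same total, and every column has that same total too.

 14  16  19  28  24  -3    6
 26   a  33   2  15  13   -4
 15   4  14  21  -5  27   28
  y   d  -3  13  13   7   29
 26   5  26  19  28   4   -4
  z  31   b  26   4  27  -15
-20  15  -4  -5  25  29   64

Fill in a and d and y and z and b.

Rows 1 and 3 both sum to 104, so that's the common total.
Row 2: 26 + 33 + 2 + 15 + 13 − 4 = 85, so its missing entry is 104 − 85 = 19.
Column 2: 16 + 19 + 4 + 5 + 31 + 15 = 90, so its missing entry is 104 − 90 = 14.
Row 4: 14 − 3 + 13 + 13 + 7 + 29 = 73, so its missing entry is 104 − 73 = 31.
Column 1: 14 + 26 + 15 + 31 + 26 − 20 = 92, so its missing entry is 104 − 92 = 12.
Row 6: 12 + 31 + 26 + 4 + 27 − 15 = 85, so its missing entry is 104 − 85 = 19.

a = 19, d = 14, y = 31, z = 12, b = 19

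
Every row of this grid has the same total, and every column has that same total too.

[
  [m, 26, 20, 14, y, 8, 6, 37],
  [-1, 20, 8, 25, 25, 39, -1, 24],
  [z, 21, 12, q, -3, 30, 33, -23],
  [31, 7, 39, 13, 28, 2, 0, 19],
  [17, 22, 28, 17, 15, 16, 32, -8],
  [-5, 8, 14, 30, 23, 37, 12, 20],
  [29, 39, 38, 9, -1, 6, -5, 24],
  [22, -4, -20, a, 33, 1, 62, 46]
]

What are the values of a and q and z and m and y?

Rows 2 and 4 both sum to 139, so that's the common total.
The known cells in column 5 total 120, leaving 139 − 120 = 19 for the blank.
The known cells in row 1 total 130, leaving 139 − 130 = 9 for the blank.
The known cells in column 1 total 102, leaving 139 − 102 = 37 for the blank.
The known cells in row 8 total 140, leaving 139 − 140 = -1 for the blank.
The known cells in row 3 total 107, leaving 139 − 107 = 32 for the blank.

a = -1, q = 32, z = 37, m = 9, y = 19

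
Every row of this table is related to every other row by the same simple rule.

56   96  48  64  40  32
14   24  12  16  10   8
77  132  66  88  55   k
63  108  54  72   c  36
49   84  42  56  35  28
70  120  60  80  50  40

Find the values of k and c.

Each row is a constant multiple of every other row — this is a multiplication table with the headers hidden.
Row 3 is 132/96 = 11/8 times row 1, so its entry in column 6 is 32 × 11/8 = 44.
Row 4 is 108/96 = 9/8 times row 1, so its entry in column 5 is 40 × 9/8 = 45.

k = 44, c = 45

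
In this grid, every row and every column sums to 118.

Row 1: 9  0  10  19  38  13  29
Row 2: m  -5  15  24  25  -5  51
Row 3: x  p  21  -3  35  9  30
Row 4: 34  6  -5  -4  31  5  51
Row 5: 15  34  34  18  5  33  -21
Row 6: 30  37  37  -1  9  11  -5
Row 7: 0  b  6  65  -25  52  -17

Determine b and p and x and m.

b = 37, p = 9, x = 17, m = 13

The known cells in row 2 total 105, leaving 118 − 105 = 13 for the blank.
The known cells in row 7 total 81, leaving 118 − 81 = 37 for the blank.
The known cells in column 1 total 101, leaving 118 − 101 = 17 for the blank.
The known cells in row 3 total 109, leaving 118 − 109 = 9 for the blank.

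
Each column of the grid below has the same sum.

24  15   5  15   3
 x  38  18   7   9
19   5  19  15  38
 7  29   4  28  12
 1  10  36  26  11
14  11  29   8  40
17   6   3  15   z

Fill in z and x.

The complete columns each total 114.
Column 5 is missing 114 − 113 = 1 (since 3 + 9 + 38 + 12 + 11 + 40 = 113).
Column 1 is missing 114 − 82 = 32 (since 24 + 19 + 7 + 1 + 14 + 17 = 82).

z = 1, x = 32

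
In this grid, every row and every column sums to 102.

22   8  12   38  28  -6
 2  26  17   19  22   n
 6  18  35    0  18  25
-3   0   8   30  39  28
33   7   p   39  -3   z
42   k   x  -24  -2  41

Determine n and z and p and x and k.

Row 2 has 2 + 26 + 17 + 19 + 22 = 86; the blank must be 102 − 86 = 16.
Column 2 has 8 + 26 + 18 + 0 + 7 = 59; the blank must be 102 − 59 = 43.
Column 6 has -6 + 16 + 25 + 28 + 41 = 104; the blank must be 102 − 104 = -2.
Row 5 has 33 + 7 + 39 − 3 − 2 = 74; the blank must be 102 − 74 = 28.
Row 6 has 42 + 43 − 24 − 2 + 41 = 100; the blank must be 102 − 100 = 2.

n = 16, z = -2, p = 28, x = 2, k = 43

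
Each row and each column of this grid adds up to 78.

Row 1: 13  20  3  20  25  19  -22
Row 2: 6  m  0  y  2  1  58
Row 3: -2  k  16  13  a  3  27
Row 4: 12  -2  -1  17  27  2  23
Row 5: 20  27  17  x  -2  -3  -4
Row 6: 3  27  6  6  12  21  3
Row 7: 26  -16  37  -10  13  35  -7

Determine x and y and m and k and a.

The known cells in column 5 total 77, leaving 78 − 77 = 1 for the blank.
The known cells in row 3 total 58, leaving 78 − 58 = 20 for the blank.
The known cells in row 5 total 55, leaving 78 − 55 = 23 for the blank.
The known cells in column 2 total 76, leaving 78 − 76 = 2 for the blank.
The known cells in row 2 total 69, leaving 78 − 69 = 9 for the blank.

x = 23, y = 9, m = 2, k = 20, a = 1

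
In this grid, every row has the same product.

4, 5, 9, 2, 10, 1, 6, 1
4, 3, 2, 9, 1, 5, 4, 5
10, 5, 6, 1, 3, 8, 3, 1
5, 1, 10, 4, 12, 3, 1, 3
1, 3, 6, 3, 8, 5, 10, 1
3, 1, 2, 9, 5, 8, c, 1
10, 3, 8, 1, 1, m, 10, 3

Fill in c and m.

Rows 2 and 4 each multiply to 21600, so every row has product 21600.
Row 6: 3×1×2×9×5×8×1 = 2160, so the missing entry is 21600 ÷ 2160 = 10.
Row 7: 10×3×8×1×1×10×3 = 7200, so the missing entry is 21600 ÷ 7200 = 3.

c = 10, m = 3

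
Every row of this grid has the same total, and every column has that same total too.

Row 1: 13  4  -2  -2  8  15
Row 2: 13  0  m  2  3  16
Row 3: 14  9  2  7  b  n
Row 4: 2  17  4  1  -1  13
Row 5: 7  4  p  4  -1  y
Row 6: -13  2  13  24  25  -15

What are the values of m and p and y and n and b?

m = 2, p = 17, y = 5, n = 2, b = 2

Rows 1 and 4 both sum to 36, so that's the common total.
The known cells in column 5 total 34, leaving 36 − 34 = 2 for the blank.
The known cells in row 2 total 34, leaving 36 − 34 = 2 for the blank.
The known cells in column 3 total 19, leaving 36 − 19 = 17 for the blank.
The known cells in row 5 total 31, leaving 36 − 31 = 5 for the blank.
The known cells in row 3 total 34, leaving 36 − 34 = 2 for the blank.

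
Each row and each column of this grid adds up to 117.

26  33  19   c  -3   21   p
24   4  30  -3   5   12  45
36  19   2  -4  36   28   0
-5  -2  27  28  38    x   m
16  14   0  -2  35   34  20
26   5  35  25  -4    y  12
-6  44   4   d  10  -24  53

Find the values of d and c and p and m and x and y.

d = 36, c = 37, p = -16, m = 3, x = 28, y = 18

The known cells in row 6 total 99, leaving 117 − 99 = 18 for the blank.
The known cells in row 7 total 81, leaving 117 − 81 = 36 for the blank.
The known cells in column 4 total 80, leaving 117 − 80 = 37 for the blank.
The known cells in row 1 total 133, leaving 117 − 133 = -16 for the blank.
The known cells in column 7 total 114, leaving 117 − 114 = 3 for the blank.
The known cells in row 4 total 89, leaving 117 − 89 = 28 for the blank.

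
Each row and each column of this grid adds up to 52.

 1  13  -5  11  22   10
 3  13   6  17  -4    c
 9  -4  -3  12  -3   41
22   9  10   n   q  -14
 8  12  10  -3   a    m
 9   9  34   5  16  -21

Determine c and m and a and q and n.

c = 17, m = 19, a = 6, q = 15, n = 10

Row 2 has 3 + 13 + 6 + 17 − 4 = 35; the blank must be 52 − 35 = 17.
Column 6 has 10 + 17 + 41 − 14 − 21 = 33; the blank must be 52 − 33 = 19.
Row 5 has 8 + 12 + 10 − 3 + 19 = 46; the blank must be 52 − 46 = 6.
Column 5 has 22 − 4 − 3 + 6 + 16 = 37; the blank must be 52 − 37 = 15.
Row 4 has 22 + 9 + 10 + 15 − 14 = 42; the blank must be 52 − 42 = 10.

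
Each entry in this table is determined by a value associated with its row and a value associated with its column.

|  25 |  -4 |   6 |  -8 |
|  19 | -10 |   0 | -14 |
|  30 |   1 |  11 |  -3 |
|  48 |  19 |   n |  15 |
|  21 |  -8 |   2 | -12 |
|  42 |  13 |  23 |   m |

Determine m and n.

m = 9, n = 29

The difference between any two rows is the same in every column — this is an addition table with the headers hidden.
Row 6 minus row 1 is 13 − (-4) = 17, so its entry in column 4 is -8 + 17 = 9.
Row 4 minus row 1 is 19 − (-4) = 23, so its entry in column 3 is 6 + 23 = 29.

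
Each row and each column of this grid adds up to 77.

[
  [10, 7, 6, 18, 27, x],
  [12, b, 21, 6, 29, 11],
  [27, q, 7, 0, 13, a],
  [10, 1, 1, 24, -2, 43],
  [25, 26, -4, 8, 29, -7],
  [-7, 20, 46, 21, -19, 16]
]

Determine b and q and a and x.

The known cells in row 2 total 79, leaving 77 − 79 = -2 for the blank.
The known cells in column 2 total 52, leaving 77 − 52 = 25 for the blank.
The known cells in row 3 total 72, leaving 77 − 72 = 5 for the blank.
The known cells in row 1 total 68, leaving 77 − 68 = 9 for the blank.

b = -2, q = 25, a = 5, x = 9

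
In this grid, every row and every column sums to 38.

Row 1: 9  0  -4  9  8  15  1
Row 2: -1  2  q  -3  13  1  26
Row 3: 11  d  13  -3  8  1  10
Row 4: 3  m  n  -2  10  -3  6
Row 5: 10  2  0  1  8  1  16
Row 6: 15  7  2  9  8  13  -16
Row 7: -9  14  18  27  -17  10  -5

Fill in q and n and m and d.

Row 2 has -1 + 2 − 3 + 13 + 1 + 26 = 38; the blank must be 38 − 38 = 0.
Column 3 has -4 + 0 + 13 + 0 + 2 + 18 = 29; the blank must be 38 − 29 = 9.
Row 4 has 3 + 9 − 2 + 10 − 3 + 6 = 23; the blank must be 38 − 23 = 15.
Row 3 has 11 + 13 − 3 + 8 + 1 + 10 = 40; the blank must be 38 − 40 = -2.

q = 0, n = 9, m = 15, d = -2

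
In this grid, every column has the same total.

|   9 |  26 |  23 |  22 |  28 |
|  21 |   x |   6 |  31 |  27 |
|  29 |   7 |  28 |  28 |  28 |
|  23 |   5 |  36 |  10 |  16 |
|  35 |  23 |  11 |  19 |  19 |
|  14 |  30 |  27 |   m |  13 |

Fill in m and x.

Column 3 sums to 131 and so does column 5; that's the common total.
In column 4 the known cells total 110, leaving 131 − 110 = 21.
In column 2 the known cells total 91, leaving 131 − 91 = 40.

m = 21, x = 40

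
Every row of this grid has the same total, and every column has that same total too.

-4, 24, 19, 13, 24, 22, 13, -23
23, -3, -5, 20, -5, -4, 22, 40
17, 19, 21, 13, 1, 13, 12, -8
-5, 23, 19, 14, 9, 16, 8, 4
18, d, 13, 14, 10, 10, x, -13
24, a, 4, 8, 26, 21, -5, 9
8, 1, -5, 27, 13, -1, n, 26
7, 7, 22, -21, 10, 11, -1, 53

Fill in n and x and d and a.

Rows 1 and 2 both sum to 88, so that's the common total.
Row 7 has 8 + 1 − 5 + 27 + 13 − 1 + 26 = 69; the blank must be 88 − 69 = 19.
Column 7 has 13 + 22 + 12 + 8 − 5 + 19 − 1 = 68; the blank must be 88 − 68 = 20.
Row 5 has 18 + 13 + 14 + 10 + 10 + 20 − 13 = 72; the blank must be 88 − 72 = 16.
Row 6 has 24 + 4 + 8 + 26 + 21 − 5 + 9 = 87; the blank must be 88 − 87 = 1.

n = 19, x = 20, d = 16, a = 1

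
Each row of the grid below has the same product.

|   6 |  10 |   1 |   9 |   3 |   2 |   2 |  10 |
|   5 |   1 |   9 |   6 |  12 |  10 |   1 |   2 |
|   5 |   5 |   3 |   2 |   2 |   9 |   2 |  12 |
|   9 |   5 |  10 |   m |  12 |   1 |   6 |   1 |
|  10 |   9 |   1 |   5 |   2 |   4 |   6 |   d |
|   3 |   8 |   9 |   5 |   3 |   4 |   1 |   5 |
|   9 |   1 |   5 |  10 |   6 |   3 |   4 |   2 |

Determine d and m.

Rows 1 and 3 each multiply to 64800, so every row has product 64800.
Row 5: 10×9×1×5×2×4×6 = 21600, so the missing entry is 64800 ÷ 21600 = 3.
Row 4: 9×5×10×12×1×6×1 = 32400, so the missing entry is 64800 ÷ 32400 = 2.

d = 3, m = 2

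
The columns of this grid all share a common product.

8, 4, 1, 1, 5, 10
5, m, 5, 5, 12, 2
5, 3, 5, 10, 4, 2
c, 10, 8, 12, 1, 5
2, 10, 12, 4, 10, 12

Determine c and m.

Columns 3 and 4 each multiply to 2400, so every column has product 2400.
Column 1: 8×5×5×2 = 400, so the missing entry is 2400 ÷ 400 = 6.
Column 2: 4×3×10×10 = 1200, so the missing entry is 2400 ÷ 1200 = 2.

c = 6, m = 2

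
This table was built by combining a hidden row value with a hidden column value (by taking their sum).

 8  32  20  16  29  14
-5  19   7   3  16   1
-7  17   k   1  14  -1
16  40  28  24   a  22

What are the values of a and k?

a = 37, k = 5

The difference between any two rows is the same in every column — this is an addition table with the headers hidden.
Row 4 minus row 1 is 24 − 16 = 8, so its entry in column 5 is 29 + 8 = 37.
Row 3 minus row 1 is 1 − 16 = -15, so its entry in column 3 is 20 + (-15) = 5.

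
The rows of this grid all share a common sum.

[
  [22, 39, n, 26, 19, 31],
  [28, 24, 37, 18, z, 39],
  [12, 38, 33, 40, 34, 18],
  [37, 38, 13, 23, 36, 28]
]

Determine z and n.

z = 29, n = 38

Rows 3 and 4 both add up to 175, so every row sums to 175.
Row 2: 28 + 24 + 37 + 18 + 39 = 146, so the missing entry is 175 − 146 = 29.
Row 1: 22 + 39 + 26 + 19 + 31 = 137, so the missing entry is 175 − 137 = 38.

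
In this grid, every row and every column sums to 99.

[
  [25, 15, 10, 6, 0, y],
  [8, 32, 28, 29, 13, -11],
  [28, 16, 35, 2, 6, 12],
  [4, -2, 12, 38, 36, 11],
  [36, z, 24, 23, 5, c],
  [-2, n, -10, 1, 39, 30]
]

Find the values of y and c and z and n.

Row 6: -2 − 10 + 1 + 39 + 30 = 58, so its missing entry is 99 − 58 = 41.
Column 2: 15 + 32 + 16 − 2 + 41 = 102, so its missing entry is 99 − 102 = -3.
Row 5: 36 − 3 + 24 + 23 + 5 = 85, so its missing entry is 99 − 85 = 14.
Row 1: 25 + 15 + 10 + 6 + 0 = 56, so its missing entry is 99 − 56 = 43.

y = 43, c = 14, z = -3, n = 41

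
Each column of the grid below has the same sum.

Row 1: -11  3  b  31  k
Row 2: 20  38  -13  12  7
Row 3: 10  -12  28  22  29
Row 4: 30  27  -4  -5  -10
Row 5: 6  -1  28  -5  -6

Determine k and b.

Columns 2 and 4 both add up to 55, so every column sums to 55.
Column 5: 7 + 29 − 10 − 6 = 20, so the missing entry is 55 − 20 = 35.
Column 3: -13 + 28 − 4 + 28 = 39, so the missing entry is 55 − 39 = 16.

k = 35, b = 16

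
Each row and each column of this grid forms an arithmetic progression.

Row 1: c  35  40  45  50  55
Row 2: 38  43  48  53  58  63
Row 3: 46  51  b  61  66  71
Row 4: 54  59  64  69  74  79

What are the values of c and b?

c = 30, b = 56

Along each row the entries change by 5 per step; down each column they change by 8.
Row 1: from 35 at column 2, stepping by 5 to column 1 gives 30.
Row 3: from 46 at column 1, stepping by 5 to column 3 gives 56.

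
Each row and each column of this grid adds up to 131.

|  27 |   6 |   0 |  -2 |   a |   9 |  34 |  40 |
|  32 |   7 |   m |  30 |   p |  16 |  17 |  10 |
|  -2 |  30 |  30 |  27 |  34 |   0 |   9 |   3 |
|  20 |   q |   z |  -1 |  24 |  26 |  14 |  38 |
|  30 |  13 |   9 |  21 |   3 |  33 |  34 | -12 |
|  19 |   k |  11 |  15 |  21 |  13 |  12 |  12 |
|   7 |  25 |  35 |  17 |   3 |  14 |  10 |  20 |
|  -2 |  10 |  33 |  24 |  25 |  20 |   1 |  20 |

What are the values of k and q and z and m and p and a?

The known cells in row 1 total 114, leaving 131 − 114 = 17 for the blank.
The known cells in row 6 total 103, leaving 131 − 103 = 28 for the blank.
The known cells in column 2 total 119, leaving 131 − 119 = 12 for the blank.
The known cells in column 5 total 127, leaving 131 − 127 = 4 for the blank.
The known cells in row 2 total 116, leaving 131 − 116 = 15 for the blank.
The known cells in row 4 total 133, leaving 131 − 133 = -2 for the blank.

k = 28, q = 12, z = -2, m = 15, p = 4, a = 17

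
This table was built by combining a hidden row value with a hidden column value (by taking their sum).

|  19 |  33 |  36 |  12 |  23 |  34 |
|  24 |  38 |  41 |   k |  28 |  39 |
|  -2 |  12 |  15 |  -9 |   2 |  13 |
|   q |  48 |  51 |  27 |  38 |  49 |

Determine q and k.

The difference between any two rows is the same in every column — this is an addition table with the headers hidden.
Row 4 minus row 1 is 38 − 23 = 15, so its entry in column 1 is 19 + 15 = 34.
Row 2 minus row 1 is 28 − 23 = 5, so its entry in column 4 is 12 + 5 = 17.

q = 34, k = 17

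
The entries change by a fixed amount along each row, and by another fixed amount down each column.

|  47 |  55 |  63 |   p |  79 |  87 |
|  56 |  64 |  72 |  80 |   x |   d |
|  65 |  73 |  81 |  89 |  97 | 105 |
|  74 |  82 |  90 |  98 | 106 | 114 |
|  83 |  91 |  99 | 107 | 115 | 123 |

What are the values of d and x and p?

Along each row the entries change by 8 per step; down each column they change by 9.
Row 2: from 56 at column 1, stepping by 8 to column 6 gives 96.
Row 2: from 56 at column 1, stepping by 8 to column 5 gives 88.
Row 1: from 47 at column 1, stepping by 8 to column 4 gives 71.

d = 96, x = 88, p = 71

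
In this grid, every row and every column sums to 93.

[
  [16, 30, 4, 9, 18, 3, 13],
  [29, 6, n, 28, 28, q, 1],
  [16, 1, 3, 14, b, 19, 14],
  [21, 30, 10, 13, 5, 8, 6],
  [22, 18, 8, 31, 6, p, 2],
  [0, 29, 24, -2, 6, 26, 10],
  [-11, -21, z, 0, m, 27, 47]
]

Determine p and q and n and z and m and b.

The known cells in row 3 total 67, leaving 93 − 67 = 26 for the blank.
The known cells in column 5 total 89, leaving 93 − 89 = 4 for the blank.
The known cells in row 7 total 46, leaving 93 − 46 = 47 for the blank.
The known cells in column 3 total 96, leaving 93 − 96 = -3 for the blank.
The known cells in row 2 total 89, leaving 93 − 89 = 4 for the blank.
The known cells in row 5 total 87, leaving 93 − 87 = 6 for the blank.

p = 6, q = 4, n = -3, z = 47, m = 4, b = 26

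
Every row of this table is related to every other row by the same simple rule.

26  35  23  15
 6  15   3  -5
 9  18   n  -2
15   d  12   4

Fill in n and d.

n = 6, d = 24

The difference between any two rows is the same in every column — this is an addition table with the headers hidden.
Row 3 minus row 1 is 9 − 26 = -17, so its entry in column 3 is 23 + (-17) = 6.
Row 4 minus row 1 is 15 − 26 = -11, so its entry in column 2 is 35 + (-11) = 24.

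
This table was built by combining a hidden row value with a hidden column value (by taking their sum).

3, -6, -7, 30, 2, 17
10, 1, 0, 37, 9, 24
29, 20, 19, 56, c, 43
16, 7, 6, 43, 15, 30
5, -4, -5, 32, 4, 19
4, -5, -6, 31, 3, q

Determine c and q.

The difference between any two rows is the same in every column — this is an addition table with the headers hidden.
Row 3 minus row 1 is 29 − 3 = 26, so its entry in column 5 is 2 + 26 = 28.
Row 6 minus row 1 is 4 − 3 = 1, so its entry in column 6 is 17 + 1 = 18.

c = 28, q = 18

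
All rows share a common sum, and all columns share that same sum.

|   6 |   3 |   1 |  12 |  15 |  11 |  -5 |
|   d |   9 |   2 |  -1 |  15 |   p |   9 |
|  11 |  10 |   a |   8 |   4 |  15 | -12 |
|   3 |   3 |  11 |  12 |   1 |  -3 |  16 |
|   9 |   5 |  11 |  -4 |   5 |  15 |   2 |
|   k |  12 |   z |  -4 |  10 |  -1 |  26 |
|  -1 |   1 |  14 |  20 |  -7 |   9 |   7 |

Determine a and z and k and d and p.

a = 7, z = -3, k = 3, d = 12, p = -3

Rows 1 and 4 both sum to 43, so that's the common total.
The known cells in column 6 total 46, leaving 43 − 46 = -3 for the blank.
The known cells in row 3 total 36, leaving 43 − 36 = 7 for the blank.
The known cells in row 2 total 31, leaving 43 − 31 = 12 for the blank.
The known cells in column 1 total 40, leaving 43 − 40 = 3 for the blank.
The known cells in row 6 total 46, leaving 43 − 46 = -3 for the blank.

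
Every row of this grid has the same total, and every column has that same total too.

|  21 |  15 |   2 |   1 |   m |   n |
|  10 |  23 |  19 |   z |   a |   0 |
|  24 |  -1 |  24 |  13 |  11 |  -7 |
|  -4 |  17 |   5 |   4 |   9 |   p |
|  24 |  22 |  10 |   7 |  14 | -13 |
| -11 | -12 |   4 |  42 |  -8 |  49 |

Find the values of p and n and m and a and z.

p = 33, n = 2, m = 23, a = 15, z = -3

Rows 3 and 5 both sum to 64, so that's the common total.
Column 4 has 1 + 13 + 4 + 7 + 42 = 67; the blank must be 64 − 67 = -3.
Row 2 has 10 + 23 + 19 − 3 + 0 = 49; the blank must be 64 − 49 = 15.
Column 5 has 15 + 11 + 9 + 14 − 8 = 41; the blank must be 64 − 41 = 23.
Row 1 has 21 + 15 + 2 + 1 + 23 = 62; the blank must be 64 − 62 = 2.
Row 4 has -4 + 17 + 5 + 4 + 9 = 31; the blank must be 64 − 31 = 33.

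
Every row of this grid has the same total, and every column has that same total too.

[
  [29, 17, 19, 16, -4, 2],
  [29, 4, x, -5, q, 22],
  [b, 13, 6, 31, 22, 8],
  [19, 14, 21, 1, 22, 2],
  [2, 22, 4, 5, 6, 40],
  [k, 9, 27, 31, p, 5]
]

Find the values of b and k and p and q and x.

b = -1, k = 1, p = 6, q = 27, x = 2

Rows 1 and 4 both sum to 79, so that's the common total.
Column 3 has 19 + 6 + 21 + 4 + 27 = 77; the blank must be 79 − 77 = 2.
Row 3 has 13 + 6 + 31 + 22 + 8 = 80; the blank must be 79 − 80 = -1.
Row 2 has 29 + 4 + 2 − 5 + 22 = 52; the blank must be 79 − 52 = 27.
Column 5 has -4 + 27 + 22 + 22 + 6 = 73; the blank must be 79 − 73 = 6.
Row 6 has 9 + 27 + 31 + 6 + 5 = 78; the blank must be 79 − 78 = 1.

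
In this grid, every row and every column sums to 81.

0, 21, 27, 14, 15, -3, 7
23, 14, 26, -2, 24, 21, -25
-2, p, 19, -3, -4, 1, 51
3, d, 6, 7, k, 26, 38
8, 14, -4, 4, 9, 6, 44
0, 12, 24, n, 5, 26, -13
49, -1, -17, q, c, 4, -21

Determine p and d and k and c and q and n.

The known cells in row 3 total 62, leaving 81 − 62 = 19 for the blank.
The known cells in column 2 total 79, leaving 81 − 79 = 2 for the blank.
The known cells in row 4 total 82, leaving 81 − 82 = -1 for the blank.
The known cells in column 5 total 48, leaving 81 − 48 = 33 for the blank.
The known cells in row 6 total 54, leaving 81 − 54 = 27 for the blank.
The known cells in row 7 total 47, leaving 81 − 47 = 34 for the blank.

p = 19, d = 2, k = -1, c = 33, q = 34, n = 27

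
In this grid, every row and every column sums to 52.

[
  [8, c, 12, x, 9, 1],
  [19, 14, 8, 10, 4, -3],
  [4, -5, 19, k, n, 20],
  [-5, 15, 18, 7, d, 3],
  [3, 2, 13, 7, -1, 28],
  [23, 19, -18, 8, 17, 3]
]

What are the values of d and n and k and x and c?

The known cells in column 2 total 45, leaving 52 − 45 = 7 for the blank.
The known cells in row 4 total 38, leaving 52 − 38 = 14 for the blank.
The known cells in column 5 total 43, leaving 52 − 43 = 9 for the blank.
The known cells in row 1 total 37, leaving 52 − 37 = 15 for the blank.
The known cells in row 3 total 47, leaving 52 − 47 = 5 for the blank.

d = 14, n = 9, k = 5, x = 15, c = 7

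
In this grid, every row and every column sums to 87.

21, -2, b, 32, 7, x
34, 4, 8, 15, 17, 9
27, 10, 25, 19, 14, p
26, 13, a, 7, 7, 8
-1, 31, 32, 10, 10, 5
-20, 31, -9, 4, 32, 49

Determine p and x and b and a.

p = -8, x = 24, b = 5, a = 26

The known cells in row 3 total 95, leaving 87 − 95 = -8 for the blank.
The known cells in row 4 total 61, leaving 87 − 61 = 26 for the blank.
The known cells in column 3 total 82, leaving 87 − 82 = 5 for the blank.
The known cells in row 1 total 63, leaving 87 − 63 = 24 for the blank.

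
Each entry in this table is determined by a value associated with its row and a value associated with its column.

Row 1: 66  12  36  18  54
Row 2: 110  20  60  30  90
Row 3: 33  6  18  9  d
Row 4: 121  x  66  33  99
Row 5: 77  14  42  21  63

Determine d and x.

d = 27, x = 22

Each row is a constant multiple of every other row — this is a multiplication table with the headers hidden.
Row 3 is 33/66 = 1/2 times row 1, so its entry in column 5 is 54 × 1/2 = 27.
Row 4 is 121/66 = 11/6 times row 1, so its entry in column 2 is 12 × 11/6 = 22.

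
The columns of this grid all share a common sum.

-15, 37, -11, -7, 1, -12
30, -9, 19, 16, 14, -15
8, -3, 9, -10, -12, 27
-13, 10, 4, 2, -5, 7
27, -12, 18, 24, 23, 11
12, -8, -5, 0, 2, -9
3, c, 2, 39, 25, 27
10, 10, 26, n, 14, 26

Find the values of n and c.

Columns 3 and 6 both add up to 62, so every column sums to 62.
Column 4: -7 + 16 − 10 + 2 + 24 + 0 + 39 = 64, so the missing entry is 62 − 64 = -2.
Column 2: 37 − 9 − 3 + 10 − 12 − 8 + 10 = 25, so the missing entry is 62 − 25 = 37.

n = -2, c = 37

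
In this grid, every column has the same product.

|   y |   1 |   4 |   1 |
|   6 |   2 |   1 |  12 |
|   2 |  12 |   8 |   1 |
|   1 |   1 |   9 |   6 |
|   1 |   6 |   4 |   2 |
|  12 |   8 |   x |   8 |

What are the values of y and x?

Columns 2 and 4 each multiply to 1152, so every column has product 1152.
Column 1: 6×2×1×1×12 = 144, so the missing entry is 1152 ÷ 144 = 8.
Column 3: 4×1×8×9×4 = 1152, so the missing entry is 1152 ÷ 1152 = 1.

y = 8, x = 1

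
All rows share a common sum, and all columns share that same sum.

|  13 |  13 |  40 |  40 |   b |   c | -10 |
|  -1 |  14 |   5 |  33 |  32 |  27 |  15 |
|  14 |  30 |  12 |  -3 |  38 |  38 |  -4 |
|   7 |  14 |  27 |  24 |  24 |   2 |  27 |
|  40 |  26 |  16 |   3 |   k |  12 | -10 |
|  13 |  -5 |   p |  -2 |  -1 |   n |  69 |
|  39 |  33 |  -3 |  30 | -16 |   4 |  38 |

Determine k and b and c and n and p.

Rows 2 and 3 both sum to 125, so that's the common total.
Row 5 has 40 + 26 + 16 + 3 + 12 − 10 = 87; the blank must be 125 − 87 = 38.
Column 5 has 32 + 38 + 24 + 38 − 1 − 16 = 115; the blank must be 125 − 115 = 10.
Row 1 has 13 + 13 + 40 + 40 + 10 − 10 = 106; the blank must be 125 − 106 = 19.
Column 6 has 19 + 27 + 38 + 2 + 12 + 4 = 102; the blank must be 125 − 102 = 23.
Row 6 has 13 − 5 − 2 − 1 + 23 + 69 = 97; the blank must be 125 − 97 = 28.

k = 38, b = 10, c = 19, n = 23, p = 28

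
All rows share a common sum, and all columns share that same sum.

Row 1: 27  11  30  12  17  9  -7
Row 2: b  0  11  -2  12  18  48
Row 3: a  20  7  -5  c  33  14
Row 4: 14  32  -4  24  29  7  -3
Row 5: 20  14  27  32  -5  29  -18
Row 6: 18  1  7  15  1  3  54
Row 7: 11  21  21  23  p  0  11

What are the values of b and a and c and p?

Rows 1 and 4 both sum to 99, so that's the common total.
Row 2 has 0 + 11 − 2 + 12 + 18 + 48 = 87; the blank must be 99 − 87 = 12.
Column 1 has 27 + 12 + 14 + 20 + 18 + 11 = 102; the blank must be 99 − 102 = -3.
Row 3 has -3 + 20 + 7 − 5 + 33 + 14 = 66; the blank must be 99 − 66 = 33.
Row 7 has 11 + 21 + 21 + 23 + 0 + 11 = 87; the blank must be 99 − 87 = 12.

b = 12, a = -3, c = 33, p = 12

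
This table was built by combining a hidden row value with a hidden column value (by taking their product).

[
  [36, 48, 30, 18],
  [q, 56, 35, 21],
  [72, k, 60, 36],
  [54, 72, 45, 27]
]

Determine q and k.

Each row is a constant multiple of every other row — this is a multiplication table with the headers hidden.
Row 2 is 21/18 = 7/6 times row 1, so its entry in column 1 is 36 × 7/6 = 42.
Row 3 is 36/18 = 2/1 times row 1, so its entry in column 2 is 48 × 2/1 = 96.

q = 42, k = 96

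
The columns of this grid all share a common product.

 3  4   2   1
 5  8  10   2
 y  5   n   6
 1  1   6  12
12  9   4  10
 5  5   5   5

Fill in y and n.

y = 8, n = 3

Columns 2 and 4 each multiply to 7200, so every column has product 7200.
Column 1: 3×5×1×12×5 = 900, so the missing entry is 7200 ÷ 900 = 8.
Column 3: 2×10×6×4×5 = 2400, so the missing entry is 7200 ÷ 2400 = 3.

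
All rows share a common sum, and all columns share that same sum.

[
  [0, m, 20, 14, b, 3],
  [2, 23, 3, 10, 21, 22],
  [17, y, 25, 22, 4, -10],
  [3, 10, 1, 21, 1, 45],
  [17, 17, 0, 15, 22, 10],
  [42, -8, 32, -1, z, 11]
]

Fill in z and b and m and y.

z = 5, b = 28, m = 16, y = 23

Rows 2 and 4 both sum to 81, so that's the common total.
Row 6 has 42 − 8 + 32 − 1 + 11 = 76; the blank must be 81 − 76 = 5.
Column 5 has 21 + 4 + 1 + 22 + 5 = 53; the blank must be 81 − 53 = 28.
Row 1 has 0 + 20 + 14 + 28 + 3 = 65; the blank must be 81 − 65 = 16.
Row 3 has 17 + 25 + 22 + 4 − 10 = 58; the blank must be 81 − 58 = 23.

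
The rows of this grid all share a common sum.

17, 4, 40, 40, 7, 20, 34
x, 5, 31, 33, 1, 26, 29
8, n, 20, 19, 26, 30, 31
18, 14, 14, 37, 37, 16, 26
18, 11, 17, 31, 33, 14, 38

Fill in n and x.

The complete rows each total 162.
Row 3 is missing 162 − 134 = 28 (since 8 + 20 + 19 + 26 + 30 + 31 = 134).
Row 2 is missing 162 − 125 = 37 (since 5 + 31 + 33 + 1 + 26 + 29 = 125).

n = 28, x = 37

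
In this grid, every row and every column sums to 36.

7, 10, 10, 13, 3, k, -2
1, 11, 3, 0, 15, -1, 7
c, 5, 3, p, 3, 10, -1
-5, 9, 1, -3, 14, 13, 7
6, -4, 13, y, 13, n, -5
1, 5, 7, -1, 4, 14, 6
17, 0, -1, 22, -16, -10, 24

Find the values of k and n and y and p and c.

Column 1 has 7 + 1 − 5 + 6 + 1 + 17 = 27; the blank must be 36 − 27 = 9.
Row 3 has 9 + 5 + 3 + 3 + 10 − 1 = 29; the blank must be 36 − 29 = 7.
Column 4 has 13 + 0 + 7 − 3 − 1 + 22 = 38; the blank must be 36 − 38 = -2.
Row 5 has 6 − 4 + 13 − 2 + 13 − 5 = 21; the blank must be 36 − 21 = 15.
Row 1 has 7 + 10 + 10 + 13 + 3 − 2 = 41; the blank must be 36 − 41 = -5.

k = -5, n = 15, y = -2, p = 7, c = 9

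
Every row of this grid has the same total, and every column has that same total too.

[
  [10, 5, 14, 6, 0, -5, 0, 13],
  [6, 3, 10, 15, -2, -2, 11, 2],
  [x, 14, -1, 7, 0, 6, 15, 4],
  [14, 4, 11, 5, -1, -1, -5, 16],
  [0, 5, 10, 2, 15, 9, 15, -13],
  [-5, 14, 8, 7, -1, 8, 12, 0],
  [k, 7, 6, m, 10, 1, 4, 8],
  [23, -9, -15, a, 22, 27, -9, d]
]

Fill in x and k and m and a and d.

Rows 1 and 2 both sum to 43, so that's the common total.
The known cells in column 8 total 30, leaving 43 − 30 = 13 for the blank.
The known cells in row 3 total 45, leaving 43 − 45 = -2 for the blank.
The known cells in row 8 total 52, leaving 43 − 52 = -9 for the blank.
The known cells in column 1 total 46, leaving 43 − 46 = -3 for the blank.
The known cells in row 7 total 33, leaving 43 − 33 = 10 for the blank.

x = -2, k = -3, m = 10, a = -9, d = 13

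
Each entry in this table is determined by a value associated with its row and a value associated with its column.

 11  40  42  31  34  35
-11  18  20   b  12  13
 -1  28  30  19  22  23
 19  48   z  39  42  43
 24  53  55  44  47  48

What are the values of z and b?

The difference between any two rows is the same in every column — this is an addition table with the headers hidden.
Row 4 minus row 1 is 43 − 35 = 8, so its entry in column 3 is 42 + 8 = 50.
Row 2 minus row 1 is 13 − 35 = -22, so its entry in column 4 is 31 + (-22) = 9.

z = 50, b = 9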